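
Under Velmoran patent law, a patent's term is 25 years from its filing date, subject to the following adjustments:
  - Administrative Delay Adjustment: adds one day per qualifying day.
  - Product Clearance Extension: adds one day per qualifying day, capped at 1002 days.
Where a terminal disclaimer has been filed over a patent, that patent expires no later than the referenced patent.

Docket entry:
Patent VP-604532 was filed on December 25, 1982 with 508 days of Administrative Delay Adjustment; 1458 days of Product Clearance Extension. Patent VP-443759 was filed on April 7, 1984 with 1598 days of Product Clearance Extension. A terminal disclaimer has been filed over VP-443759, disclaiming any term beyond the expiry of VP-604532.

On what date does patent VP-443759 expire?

January 4, 2012

Natural term of VP-443759:
  Base: filing + 25 years → 7 April 2009.
  Product Clearance Extension: 1598 days claimed exceeds the 1002-day cap, so +1002 days → 4 January 2012.
Expiry of referenced patent VP-604532:
  Base: filing + 25 years → 25 December 2007.
  Administrative Delay Adjustment: +508 days → 16 May 2009.
  Product Clearance Extension: 1458 days claimed exceeds the 1002-day cap, so +1002 days → 12 February 2012.
Terminal disclaimer: VP-443759 expires on the earlier of 4 January 2012 and 12 February 2012.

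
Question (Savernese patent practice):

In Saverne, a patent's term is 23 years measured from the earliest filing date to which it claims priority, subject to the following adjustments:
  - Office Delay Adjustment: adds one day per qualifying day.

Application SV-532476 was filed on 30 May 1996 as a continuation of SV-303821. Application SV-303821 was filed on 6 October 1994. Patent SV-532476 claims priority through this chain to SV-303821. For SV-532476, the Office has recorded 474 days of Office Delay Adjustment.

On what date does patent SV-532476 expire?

January 23, 2019

Earliest priority filing: 6 October 1994.
Base term: 6 October 1994 + 23 years → 6 October 2017.
Office Delay Adjustment: +474 days → 23 January 2019.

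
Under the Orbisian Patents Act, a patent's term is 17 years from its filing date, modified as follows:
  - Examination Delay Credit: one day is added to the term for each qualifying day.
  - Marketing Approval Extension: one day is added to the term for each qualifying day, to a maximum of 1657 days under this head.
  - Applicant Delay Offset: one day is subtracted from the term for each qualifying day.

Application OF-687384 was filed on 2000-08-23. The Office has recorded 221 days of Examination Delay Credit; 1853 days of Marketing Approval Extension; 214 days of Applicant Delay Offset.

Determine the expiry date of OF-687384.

Base term: filing date + 17 years → 23 August 2017.
Examination Delay Credit: +221 days → 1 April 2018.
Marketing Approval Extension: 1853 days claimed exceeds the 1657-day cap, so +1657 days → 14 October 2022.
Applicant Delay Offset: −214 days → 14 March 2022.

2022-03-14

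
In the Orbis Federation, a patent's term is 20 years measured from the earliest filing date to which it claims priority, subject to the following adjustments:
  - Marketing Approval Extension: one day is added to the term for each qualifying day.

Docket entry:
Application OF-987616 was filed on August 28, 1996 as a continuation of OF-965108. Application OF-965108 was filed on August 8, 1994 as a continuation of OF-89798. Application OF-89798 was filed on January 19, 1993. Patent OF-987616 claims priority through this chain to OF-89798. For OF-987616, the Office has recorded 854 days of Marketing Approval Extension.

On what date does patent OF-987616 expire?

Earliest priority filing: 19 January 1993.
Base term: 19 January 1993 + 20 years → 19 January 2013.
Marketing Approval Extension: +854 days → 23 May 2015.

May 23, 2015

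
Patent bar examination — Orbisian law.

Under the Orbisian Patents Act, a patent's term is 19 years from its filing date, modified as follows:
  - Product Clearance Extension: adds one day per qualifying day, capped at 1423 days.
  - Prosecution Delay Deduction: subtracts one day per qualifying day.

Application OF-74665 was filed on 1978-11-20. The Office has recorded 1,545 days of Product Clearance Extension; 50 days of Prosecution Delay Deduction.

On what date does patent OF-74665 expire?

Base term: filing date + 19 years → 20 November 1997.
Product Clearance Extension: 1545 days claimed exceeds the 1423-day cap, so +1423 days → 13 October 2001.
Prosecution Delay Deduction: −50 days → 24 August 2001.

2001-08-24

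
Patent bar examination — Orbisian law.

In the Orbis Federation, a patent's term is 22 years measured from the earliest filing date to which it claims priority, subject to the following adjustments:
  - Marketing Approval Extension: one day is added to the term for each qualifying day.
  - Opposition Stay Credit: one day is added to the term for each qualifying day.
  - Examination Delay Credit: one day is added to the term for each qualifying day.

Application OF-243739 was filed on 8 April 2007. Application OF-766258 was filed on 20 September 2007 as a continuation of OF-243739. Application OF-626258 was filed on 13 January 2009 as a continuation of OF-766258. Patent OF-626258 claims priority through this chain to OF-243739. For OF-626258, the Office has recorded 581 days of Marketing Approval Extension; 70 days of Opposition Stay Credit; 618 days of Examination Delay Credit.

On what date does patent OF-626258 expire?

September 28, 2032

Earliest priority filing: 8 April 2007.
Base term: 8 April 2007 + 22 years → 8 April 2029.
Marketing Approval Extension: +581 days → 10 November 2030.
Opposition Stay Credit: +70 days → 19 January 2031.
Examination Delay Credit: +618 days → 28 September 2032.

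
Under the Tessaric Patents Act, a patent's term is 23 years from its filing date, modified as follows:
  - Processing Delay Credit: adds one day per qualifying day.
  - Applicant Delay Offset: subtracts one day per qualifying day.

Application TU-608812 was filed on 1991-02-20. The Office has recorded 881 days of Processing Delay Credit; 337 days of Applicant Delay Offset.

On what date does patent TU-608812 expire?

Base term: filing date + 23 years → 20 February 2014.
Processing Delay Credit: +881 days → 20 July 2016.
Applicant Delay Offset: −337 days → 18 August 2015.

August 18, 2015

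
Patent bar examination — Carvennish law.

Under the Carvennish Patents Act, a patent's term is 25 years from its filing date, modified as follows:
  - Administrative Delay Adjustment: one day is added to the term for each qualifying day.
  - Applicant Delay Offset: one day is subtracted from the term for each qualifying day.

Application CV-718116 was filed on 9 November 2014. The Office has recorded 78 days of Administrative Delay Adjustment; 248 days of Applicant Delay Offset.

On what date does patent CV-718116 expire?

Base term: filing date + 25 years → 9 November 2039.
Administrative Delay Adjustment: +78 days → 26 January 2040.
Applicant Delay Offset: −248 days → 23 May 2039.

May 23, 2039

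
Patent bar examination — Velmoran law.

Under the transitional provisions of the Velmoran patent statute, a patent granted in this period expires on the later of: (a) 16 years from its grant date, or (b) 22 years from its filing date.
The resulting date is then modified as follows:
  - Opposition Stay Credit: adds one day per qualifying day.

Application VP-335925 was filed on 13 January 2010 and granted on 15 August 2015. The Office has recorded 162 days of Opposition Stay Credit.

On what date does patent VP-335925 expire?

2032-06-23

(a) grant + 16 years → 15 August 2031.
(b) filing + 22 years → 13 January 2032.
Later of the two: 13 January 2032.
Opposition Stay Credit: +162 days → 23 June 2032.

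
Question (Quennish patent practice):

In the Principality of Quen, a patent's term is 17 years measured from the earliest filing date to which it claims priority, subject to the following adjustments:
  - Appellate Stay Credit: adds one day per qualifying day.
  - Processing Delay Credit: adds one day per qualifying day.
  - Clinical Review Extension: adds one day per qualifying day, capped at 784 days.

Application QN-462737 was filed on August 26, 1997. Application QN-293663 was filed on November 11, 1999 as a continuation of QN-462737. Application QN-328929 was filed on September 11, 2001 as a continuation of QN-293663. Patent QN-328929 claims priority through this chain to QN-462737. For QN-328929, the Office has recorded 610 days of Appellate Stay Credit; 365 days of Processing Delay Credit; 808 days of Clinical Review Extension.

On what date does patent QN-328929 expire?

Earliest priority filing: 26 August 1997.
Base term: 26 August 1997 + 17 years → 26 August 2014.
Appellate Stay Credit: +610 days → 27 April 2016.
Processing Delay Credit: +365 days → 27 April 2017.
Clinical Review Extension: 808 days claimed exceeds the 784-day cap, so +784 days → 20 June 2019.

2019-06-20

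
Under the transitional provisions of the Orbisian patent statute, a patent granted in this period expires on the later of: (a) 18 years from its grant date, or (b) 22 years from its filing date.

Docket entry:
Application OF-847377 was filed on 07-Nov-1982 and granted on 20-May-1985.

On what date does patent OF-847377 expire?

November 7, 2004

(a) grant + 18 years → 20 May 2003.
(b) filing + 22 years → 7 November 2004.
Later of the two: 7 November 2004.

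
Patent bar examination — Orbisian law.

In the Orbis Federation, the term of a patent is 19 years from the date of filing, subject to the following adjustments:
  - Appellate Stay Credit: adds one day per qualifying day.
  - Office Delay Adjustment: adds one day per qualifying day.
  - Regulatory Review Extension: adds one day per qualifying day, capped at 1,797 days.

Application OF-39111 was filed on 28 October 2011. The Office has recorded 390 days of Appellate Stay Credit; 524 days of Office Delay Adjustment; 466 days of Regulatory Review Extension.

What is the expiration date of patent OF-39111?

Base term: filing date + 19 years → 28 October 2030.
Appellate Stay Credit: +390 days → 22 November 2031.
Office Delay Adjustment: +524 days → 29 April 2033.
Regulatory Review Extension: 466 days (within the 1797-day cap) → +466 days → 8 August 2034.

August 8, 2034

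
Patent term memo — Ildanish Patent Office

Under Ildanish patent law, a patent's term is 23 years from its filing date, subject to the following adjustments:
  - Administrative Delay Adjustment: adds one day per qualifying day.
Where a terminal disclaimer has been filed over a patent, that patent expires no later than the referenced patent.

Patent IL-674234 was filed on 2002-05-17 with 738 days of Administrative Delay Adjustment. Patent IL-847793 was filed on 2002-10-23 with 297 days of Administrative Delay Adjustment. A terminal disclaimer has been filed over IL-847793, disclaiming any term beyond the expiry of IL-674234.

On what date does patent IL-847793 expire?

Natural term of IL-847793:
  Base: filing + 23 years → 23 October 2025.
  Administrative Delay Adjustment: +297 days → 16 August 2026.
Expiry of referenced patent IL-674234:
  Base: filing + 23 years → 17 May 2025.
  Administrative Delay Adjustment: +738 days → 25 May 2027.
Terminal disclaimer: IL-847793 expires on the earlier of 16 August 2026 and 25 May 2027.

August 16, 2026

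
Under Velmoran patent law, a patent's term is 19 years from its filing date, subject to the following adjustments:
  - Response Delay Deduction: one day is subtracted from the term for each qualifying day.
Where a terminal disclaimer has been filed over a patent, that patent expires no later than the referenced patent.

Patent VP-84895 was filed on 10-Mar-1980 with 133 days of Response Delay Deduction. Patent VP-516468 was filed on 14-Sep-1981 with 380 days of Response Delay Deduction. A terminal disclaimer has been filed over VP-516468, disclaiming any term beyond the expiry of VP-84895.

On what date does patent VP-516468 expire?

Natural term of VP-516468:
  Base: filing + 19 years → 14 September 2000.
  Response Delay Deduction: −380 days → 31 August 1999.
Expiry of referenced patent VP-84895:
  Base: filing + 19 years → 10 March 1999.
  Response Delay Deduction: −133 days → 28 October 1998.
Terminal disclaimer: VP-516468 expires on the earlier of 31 August 1999 and 28 October 1998.

October 28, 1998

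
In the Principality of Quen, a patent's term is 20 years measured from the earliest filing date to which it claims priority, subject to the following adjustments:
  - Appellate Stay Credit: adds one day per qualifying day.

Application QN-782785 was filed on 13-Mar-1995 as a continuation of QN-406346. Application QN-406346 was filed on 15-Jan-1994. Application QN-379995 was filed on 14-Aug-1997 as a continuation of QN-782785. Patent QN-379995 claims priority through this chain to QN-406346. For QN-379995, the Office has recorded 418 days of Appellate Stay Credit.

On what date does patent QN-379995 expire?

Earliest priority filing: 15 January 1994.
Base term: 15 January 1994 + 20 years → 15 January 2014.
Appellate Stay Credit: +418 days → 9 March 2015.

2015-03-09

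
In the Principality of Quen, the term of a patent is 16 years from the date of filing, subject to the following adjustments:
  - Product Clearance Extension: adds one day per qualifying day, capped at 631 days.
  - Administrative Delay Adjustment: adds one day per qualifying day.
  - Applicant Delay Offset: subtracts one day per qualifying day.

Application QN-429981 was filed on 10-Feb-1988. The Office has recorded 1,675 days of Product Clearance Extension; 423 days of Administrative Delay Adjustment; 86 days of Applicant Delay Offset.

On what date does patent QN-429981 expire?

Base term: filing date + 16 years → 10 February 2004.
Product Clearance Extension: 1675 days claimed exceeds the 631-day cap, so +631 days → 2 November 2005.
Administrative Delay Adjustment: +423 days → 30 December 2006.
Applicant Delay Offset: −86 days → 5 October 2006.

October 5, 2006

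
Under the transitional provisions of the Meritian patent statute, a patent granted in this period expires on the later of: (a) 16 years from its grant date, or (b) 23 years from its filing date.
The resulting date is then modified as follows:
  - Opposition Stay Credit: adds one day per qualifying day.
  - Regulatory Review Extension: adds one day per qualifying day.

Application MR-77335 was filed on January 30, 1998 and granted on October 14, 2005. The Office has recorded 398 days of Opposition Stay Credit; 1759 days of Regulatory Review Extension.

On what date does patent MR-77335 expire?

(a) grant + 16 years → 14 October 2021.
(b) filing + 23 years → 30 January 2021.
Later of the two: 14 October 2021.
Opposition Stay Credit: +398 days → 16 November 2022.
Regulatory Review Extension: +1759 days → 10 September 2027.

2027-09-10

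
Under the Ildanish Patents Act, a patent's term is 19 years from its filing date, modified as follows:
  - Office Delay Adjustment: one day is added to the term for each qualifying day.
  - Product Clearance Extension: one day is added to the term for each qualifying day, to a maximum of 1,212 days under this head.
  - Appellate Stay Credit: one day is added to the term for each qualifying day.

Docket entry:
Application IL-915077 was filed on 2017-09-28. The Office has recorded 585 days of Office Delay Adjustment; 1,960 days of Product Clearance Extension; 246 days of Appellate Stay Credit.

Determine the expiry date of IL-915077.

Base term: filing date + 19 years → 28 September 2036.
Office Delay Adjustment: +585 days → 6 May 2038.
Product Clearance Extension: 1960 days claimed exceeds the 1212-day cap, so +1212 days → 30 August 2041.
Appellate Stay Credit: +246 days → 3 May 2042.

May 3, 2042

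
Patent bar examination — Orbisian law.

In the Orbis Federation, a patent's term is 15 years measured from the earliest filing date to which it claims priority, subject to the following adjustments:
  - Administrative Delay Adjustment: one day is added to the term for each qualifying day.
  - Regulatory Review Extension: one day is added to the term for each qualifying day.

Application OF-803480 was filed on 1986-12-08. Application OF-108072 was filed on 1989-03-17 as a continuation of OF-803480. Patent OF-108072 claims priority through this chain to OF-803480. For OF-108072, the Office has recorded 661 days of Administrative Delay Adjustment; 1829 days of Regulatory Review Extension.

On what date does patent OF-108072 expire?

Earliest priority filing: 8 December 1986.
Base term: 8 December 1986 + 15 years → 8 December 2001.
Administrative Delay Adjustment: +661 days → 30 September 2003.
Regulatory Review Extension: +1829 days → 2 October 2008.

2008-10-02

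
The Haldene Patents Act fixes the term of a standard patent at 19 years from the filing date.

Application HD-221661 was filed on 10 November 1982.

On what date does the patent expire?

2001-11-10

Filing date + 19 years → 10 November 2001.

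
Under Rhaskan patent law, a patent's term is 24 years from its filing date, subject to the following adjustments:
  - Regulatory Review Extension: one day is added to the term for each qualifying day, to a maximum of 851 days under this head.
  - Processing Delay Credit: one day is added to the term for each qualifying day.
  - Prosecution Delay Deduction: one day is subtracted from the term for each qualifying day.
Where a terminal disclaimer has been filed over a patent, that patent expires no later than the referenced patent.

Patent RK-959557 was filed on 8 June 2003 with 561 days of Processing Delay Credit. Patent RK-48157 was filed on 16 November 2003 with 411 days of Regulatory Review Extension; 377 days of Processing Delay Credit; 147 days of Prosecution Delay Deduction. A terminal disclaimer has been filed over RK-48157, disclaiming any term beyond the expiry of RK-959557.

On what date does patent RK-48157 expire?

Natural term of RK-48157:
  Base: filing + 24 years → 16 November 2027.
  Regulatory Review Extension: 411 days (within the 851-day cap) → +411 days → 31 December 2028.
  Processing Delay Credit: +377 days → 12 January 2030.
  Prosecution Delay Deduction: −147 days → 18 August 2029.
Expiry of referenced patent RK-959557:
  Base: filing + 24 years → 8 June 2027.
  Processing Delay Credit: +561 days → 20 December 2028.
Terminal disclaimer: RK-48157 expires on the earlier of 18 August 2029 and 20 December 2028.

2028-12-20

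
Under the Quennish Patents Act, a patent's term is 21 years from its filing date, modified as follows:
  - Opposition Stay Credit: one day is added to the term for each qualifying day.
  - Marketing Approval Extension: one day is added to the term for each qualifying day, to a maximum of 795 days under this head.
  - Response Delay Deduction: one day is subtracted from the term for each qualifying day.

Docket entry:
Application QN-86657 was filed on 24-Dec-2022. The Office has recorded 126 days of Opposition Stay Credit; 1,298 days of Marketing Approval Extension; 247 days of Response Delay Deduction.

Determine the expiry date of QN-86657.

Base term: filing date + 21 years → 24 December 2043.
Opposition Stay Credit: +126 days → 28 April 2044.
Marketing Approval Extension: 1298 days claimed exceeds the 795-day cap, so +795 days → 2 July 2046.
Response Delay Deduction: −247 days → 28 October 2045.

2045-10-28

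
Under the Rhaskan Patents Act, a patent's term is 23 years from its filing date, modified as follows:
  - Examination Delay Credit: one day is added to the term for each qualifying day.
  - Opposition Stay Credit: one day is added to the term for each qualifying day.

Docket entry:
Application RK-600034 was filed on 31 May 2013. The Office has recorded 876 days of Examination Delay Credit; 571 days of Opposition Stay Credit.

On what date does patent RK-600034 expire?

May 17, 2040

Base term: filing date + 23 years → 31 May 2036.
Examination Delay Credit: +876 days → 24 October 2038.
Opposition Stay Credit: +571 days → 17 May 2040.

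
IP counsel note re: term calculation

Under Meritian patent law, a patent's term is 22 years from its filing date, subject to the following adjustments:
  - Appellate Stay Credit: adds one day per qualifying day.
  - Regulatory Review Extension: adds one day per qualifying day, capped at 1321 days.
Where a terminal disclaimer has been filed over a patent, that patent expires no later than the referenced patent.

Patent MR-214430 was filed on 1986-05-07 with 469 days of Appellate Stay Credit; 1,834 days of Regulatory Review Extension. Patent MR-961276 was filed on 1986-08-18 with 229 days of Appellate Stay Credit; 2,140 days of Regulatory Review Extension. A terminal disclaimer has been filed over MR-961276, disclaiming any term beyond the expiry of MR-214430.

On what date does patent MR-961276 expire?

2012-11-15

Natural term of MR-961276:
  Base: filing + 22 years → 18 August 2008.
  Appellate Stay Credit: +229 days → 4 April 2009.
  Regulatory Review Extension: 2140 days claimed exceeds the 1321-day cap, so +1321 days → 15 November 2012.
Expiry of referenced patent MR-214430:
  Base: filing + 22 years → 7 May 2008.
  Appellate Stay Credit: +469 days → 19 August 2009.
  Regulatory Review Extension: 1834 days claimed exceeds the 1321-day cap, so +1321 days → 1 April 2013.
Terminal disclaimer: MR-961276 expires on the earlier of 15 November 2012 and 1 April 2013.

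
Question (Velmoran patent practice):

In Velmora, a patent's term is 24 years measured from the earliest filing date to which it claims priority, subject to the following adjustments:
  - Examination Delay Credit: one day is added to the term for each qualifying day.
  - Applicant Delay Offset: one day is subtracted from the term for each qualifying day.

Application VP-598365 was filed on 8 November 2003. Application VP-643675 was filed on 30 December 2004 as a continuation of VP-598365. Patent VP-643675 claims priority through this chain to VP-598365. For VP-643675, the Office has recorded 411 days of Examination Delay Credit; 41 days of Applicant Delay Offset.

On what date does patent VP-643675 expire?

2028-11-12

Earliest priority filing: 8 November 2003.
Base term: 8 November 2003 + 24 years → 8 November 2027.
Examination Delay Credit: +411 days → 23 December 2028.
Applicant Delay Offset: −41 days → 12 November 2028.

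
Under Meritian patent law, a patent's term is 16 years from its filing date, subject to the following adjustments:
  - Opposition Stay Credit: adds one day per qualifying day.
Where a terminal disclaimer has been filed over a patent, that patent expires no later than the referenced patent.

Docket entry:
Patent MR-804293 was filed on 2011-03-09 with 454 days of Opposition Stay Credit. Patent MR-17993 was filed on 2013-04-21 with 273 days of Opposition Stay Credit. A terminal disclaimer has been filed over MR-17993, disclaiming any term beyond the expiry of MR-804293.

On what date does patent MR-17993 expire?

Natural term of MR-17993:
  Base: filing + 16 years → 21 April 2029.
  Opposition Stay Credit: +273 days → 19 January 2030.
Expiry of referenced patent MR-804293:
  Base: filing + 16 years → 9 March 2027.
  Opposition Stay Credit: +454 days → 5 June 2028.
Terminal disclaimer: MR-17993 expires on the earlier of 19 January 2030 and 5 June 2028.

2028-06-05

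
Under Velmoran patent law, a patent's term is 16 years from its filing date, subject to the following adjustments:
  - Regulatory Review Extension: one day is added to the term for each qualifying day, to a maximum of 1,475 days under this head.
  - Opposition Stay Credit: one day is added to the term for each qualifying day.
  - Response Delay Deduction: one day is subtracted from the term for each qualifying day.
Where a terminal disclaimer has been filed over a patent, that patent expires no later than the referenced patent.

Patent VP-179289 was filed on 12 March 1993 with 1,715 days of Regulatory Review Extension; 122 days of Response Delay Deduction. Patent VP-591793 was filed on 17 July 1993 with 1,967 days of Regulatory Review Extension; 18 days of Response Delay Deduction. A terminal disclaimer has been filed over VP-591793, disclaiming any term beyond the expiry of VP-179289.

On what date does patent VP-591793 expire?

Natural term of VP-591793:
  Base: filing + 16 years → 17 July 2009.
  Regulatory Review Extension: 1967 days claimed exceeds the 1475-day cap, so +1475 days → 31 July 2013.
  Response Delay Deduction: −18 days → 13 July 2013.
Expiry of referenced patent VP-179289:
  Base: filing + 16 years → 12 March 2009.
  Regulatory Review Extension: 1715 days claimed exceeds the 1475-day cap, so +1475 days → 26 March 2013.
  Response Delay Deduction: −122 days → 24 November 2012.
Terminal disclaimer: VP-591793 expires on the earlier of 13 July 2013 and 24 November 2012.

2012-11-24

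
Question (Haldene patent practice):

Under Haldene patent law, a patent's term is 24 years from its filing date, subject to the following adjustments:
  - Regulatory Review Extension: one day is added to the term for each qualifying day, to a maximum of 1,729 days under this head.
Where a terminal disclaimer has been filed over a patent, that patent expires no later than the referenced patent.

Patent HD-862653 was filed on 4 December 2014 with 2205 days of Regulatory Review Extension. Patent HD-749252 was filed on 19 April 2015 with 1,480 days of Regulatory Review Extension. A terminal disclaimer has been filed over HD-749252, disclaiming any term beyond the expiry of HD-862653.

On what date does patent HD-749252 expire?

May 8, 2043

Natural term of HD-749252:
  Base: filing + 24 years → 19 April 2039.
  Regulatory Review Extension: 1480 days (within the 1729-day cap) → +1480 days → 8 May 2043.
Expiry of referenced patent HD-862653:
  Base: filing + 24 years → 4 December 2038.
  Regulatory Review Extension: 2205 days claimed exceeds the 1729-day cap, so +1729 days → 29 August 2043.
Terminal disclaimer: HD-749252 expires on the earlier of 8 May 2043 and 29 August 2043.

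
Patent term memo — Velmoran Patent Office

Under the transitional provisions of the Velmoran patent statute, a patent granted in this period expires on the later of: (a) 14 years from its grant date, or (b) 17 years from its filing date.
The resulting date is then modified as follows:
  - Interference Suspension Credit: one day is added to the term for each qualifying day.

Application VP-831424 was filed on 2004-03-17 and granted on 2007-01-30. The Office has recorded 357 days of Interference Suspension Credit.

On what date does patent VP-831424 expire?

(a) grant + 14 years → 30 January 2021.
(b) filing + 17 years → 17 March 2021.
Later of the two: 17 March 2021.
Interference Suspension Credit: +357 days → 9 March 2022.

2022-03-09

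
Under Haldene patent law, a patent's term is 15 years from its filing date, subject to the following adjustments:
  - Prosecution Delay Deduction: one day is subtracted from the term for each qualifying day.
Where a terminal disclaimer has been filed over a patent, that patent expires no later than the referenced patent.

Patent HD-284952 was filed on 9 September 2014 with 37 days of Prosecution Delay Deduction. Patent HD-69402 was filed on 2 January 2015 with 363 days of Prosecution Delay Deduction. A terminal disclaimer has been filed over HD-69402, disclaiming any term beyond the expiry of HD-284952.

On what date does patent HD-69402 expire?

2029-01-04

Natural term of HD-69402:
  Base: filing + 15 years → 2 January 2030.
  Prosecution Delay Deduction: −363 days → 4 January 2029.
Expiry of referenced patent HD-284952:
  Base: filing + 15 years → 9 September 2029.
  Prosecution Delay Deduction: −37 days → 3 August 2029.
Terminal disclaimer: HD-69402 expires on the earlier of 4 January 2029 and 3 August 2029.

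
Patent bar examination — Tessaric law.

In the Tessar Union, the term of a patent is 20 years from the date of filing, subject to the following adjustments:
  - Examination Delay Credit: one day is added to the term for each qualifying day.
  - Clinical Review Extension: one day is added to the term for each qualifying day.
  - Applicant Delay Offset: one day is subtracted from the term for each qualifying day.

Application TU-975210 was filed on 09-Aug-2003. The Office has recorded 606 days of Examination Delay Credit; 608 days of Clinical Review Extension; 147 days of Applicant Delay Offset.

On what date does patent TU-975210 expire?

July 11, 2026

Base term: filing date + 20 years → 9 August 2023.
Examination Delay Credit: +606 days → 6 April 2025.
Clinical Review Extension: +608 days → 5 December 2026.
Applicant Delay Offset: −147 days → 11 July 2026.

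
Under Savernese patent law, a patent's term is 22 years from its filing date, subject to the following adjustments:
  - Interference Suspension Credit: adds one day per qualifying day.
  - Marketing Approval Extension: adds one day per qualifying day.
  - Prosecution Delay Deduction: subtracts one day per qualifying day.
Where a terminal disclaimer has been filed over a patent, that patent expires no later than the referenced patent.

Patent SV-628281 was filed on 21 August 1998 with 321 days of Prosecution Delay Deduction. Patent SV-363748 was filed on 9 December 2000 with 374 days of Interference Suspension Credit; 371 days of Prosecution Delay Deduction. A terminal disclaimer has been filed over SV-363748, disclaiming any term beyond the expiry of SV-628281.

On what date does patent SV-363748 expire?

2019-10-05

Natural term of SV-363748:
  Base: filing + 22 years → 9 December 2022.
  Interference Suspension Credit: +374 days → 18 December 2023.
  Prosecution Delay Deduction: −371 days → 12 December 2022.
Expiry of referenced patent SV-628281:
  Base: filing + 22 years → 21 August 2020.
  Prosecution Delay Deduction: −321 days → 5 October 2019.
Terminal disclaimer: SV-363748 expires on the earlier of 12 December 2022 and 5 October 2019.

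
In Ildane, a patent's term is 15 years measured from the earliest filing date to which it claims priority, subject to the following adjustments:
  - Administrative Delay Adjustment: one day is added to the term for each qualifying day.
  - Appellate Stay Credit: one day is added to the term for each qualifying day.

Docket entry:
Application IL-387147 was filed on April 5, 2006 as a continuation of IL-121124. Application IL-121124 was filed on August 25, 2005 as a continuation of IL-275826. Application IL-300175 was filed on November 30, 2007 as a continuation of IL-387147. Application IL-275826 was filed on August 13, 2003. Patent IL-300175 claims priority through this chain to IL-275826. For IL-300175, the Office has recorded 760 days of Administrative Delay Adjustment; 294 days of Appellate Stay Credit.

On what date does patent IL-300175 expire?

July 2, 2021

Earliest priority filing: 13 August 2003.
Base term: 13 August 2003 + 15 years → 13 August 2018.
Administrative Delay Adjustment: +760 days → 11 September 2020.
Appellate Stay Credit: +294 days → 2 July 2021.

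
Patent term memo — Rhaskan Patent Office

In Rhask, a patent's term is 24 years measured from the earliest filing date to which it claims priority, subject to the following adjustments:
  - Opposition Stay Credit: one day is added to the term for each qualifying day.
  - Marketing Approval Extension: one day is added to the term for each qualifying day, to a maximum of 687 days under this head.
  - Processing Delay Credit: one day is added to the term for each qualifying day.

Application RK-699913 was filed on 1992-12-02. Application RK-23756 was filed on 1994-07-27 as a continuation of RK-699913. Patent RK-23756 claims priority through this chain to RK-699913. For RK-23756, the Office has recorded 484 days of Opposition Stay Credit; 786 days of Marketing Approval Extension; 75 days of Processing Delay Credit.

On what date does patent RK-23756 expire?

Earliest priority filing: 2 December 1992.
Base term: 2 December 1992 + 24 years → 2 December 2016.
Opposition Stay Credit: +484 days → 31 March 2018.
Marketing Approval Extension: 786 days claimed exceeds the 687-day cap, so +687 days → 16 February 2020.
Processing Delay Credit: +75 days → 1 May 2020.

May 1, 2020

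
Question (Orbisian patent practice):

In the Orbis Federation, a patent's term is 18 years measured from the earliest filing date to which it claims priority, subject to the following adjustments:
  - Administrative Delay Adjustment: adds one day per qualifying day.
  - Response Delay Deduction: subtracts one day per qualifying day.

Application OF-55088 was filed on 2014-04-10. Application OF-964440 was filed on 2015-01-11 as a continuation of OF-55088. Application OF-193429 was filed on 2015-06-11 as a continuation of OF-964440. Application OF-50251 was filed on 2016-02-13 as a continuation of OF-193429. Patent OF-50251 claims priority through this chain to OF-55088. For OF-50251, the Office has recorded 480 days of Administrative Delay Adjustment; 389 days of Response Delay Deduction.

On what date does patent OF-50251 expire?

2032-07-10

Earliest priority filing: 10 April 2014.
Base term: 10 April 2014 + 18 years → 10 April 2032.
Administrative Delay Adjustment: +480 days → 3 August 2033.
Response Delay Deduction: −389 days → 10 July 2032.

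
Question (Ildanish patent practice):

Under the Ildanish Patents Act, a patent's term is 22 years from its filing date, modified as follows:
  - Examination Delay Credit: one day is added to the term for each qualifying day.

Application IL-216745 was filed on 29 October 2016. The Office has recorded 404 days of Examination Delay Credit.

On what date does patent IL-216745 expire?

December 7, 2039

Base term: filing date + 22 years → 29 October 2038.
Examination Delay Credit: +404 days → 7 December 2039.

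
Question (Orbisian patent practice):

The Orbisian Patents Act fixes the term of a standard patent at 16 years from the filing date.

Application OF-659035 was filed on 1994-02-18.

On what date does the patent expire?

February 18, 2010

Filing date + 16 years → 18 February 2010.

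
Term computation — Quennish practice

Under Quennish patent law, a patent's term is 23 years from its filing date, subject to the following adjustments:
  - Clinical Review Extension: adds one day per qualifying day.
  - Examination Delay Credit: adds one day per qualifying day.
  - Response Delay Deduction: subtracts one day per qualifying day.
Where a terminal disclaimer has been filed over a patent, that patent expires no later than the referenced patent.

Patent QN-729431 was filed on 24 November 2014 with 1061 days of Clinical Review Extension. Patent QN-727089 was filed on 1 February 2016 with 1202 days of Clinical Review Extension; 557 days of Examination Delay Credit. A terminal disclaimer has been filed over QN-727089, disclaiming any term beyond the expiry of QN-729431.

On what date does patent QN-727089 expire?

October 20, 2040

Natural term of QN-727089:
  Base: filing + 23 years → 1 February 2039.
  Clinical Review Extension: +1202 days → 18 May 2042.
  Examination Delay Credit: +557 days → 26 November 2043.
Expiry of referenced patent QN-729431:
  Base: filing + 23 years → 24 November 2037.
  Clinical Review Extension: +1061 days → 20 October 2040.
Terminal disclaimer: QN-727089 expires on the earlier of 26 November 2043 and 20 October 2040.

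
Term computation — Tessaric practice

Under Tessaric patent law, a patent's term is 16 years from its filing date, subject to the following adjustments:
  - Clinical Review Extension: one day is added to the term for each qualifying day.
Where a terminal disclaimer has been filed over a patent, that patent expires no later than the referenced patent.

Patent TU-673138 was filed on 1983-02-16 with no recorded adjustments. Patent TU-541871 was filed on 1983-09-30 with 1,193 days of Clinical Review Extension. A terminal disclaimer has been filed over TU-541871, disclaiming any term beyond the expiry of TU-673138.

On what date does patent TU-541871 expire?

Natural term of TU-541871:
  Base: filing + 16 years → 30 September 1999.
  Clinical Review Extension: +1193 days → 5 January 2003.
Expiry of referenced patent TU-673138:
  Base: filing + 16 years → 16 February 1999.
Terminal disclaimer: TU-541871 expires on the earlier of 5 January 2003 and 16 February 1999.

1999-02-16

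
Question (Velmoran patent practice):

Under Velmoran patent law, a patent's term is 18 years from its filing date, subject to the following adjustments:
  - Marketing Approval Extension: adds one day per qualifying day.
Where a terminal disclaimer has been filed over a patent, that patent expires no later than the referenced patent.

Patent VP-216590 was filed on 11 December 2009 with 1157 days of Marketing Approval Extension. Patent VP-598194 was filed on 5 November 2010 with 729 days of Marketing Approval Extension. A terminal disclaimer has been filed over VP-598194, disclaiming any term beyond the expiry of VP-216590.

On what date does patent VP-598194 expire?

Natural term of VP-598194:
  Base: filing + 18 years → 5 November 2028.
  Marketing Approval Extension: +729 days → 4 November 2030.
Expiry of referenced patent VP-216590:
  Base: filing + 18 years → 11 December 2027.
  Marketing Approval Extension: +1157 days → 10 February 2031.
Terminal disclaimer: VP-598194 expires on the earlier of 4 November 2030 and 10 February 2031.

2030-11-04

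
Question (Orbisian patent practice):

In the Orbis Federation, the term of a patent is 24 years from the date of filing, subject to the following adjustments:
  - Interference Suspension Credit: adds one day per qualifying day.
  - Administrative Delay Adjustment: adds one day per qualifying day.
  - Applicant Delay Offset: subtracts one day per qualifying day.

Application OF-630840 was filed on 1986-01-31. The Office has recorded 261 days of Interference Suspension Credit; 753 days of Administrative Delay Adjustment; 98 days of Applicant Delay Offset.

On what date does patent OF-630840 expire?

2012-08-04

Base term: filing date + 24 years → 31 January 2010.
Interference Suspension Credit: +261 days → 19 October 2010.
Administrative Delay Adjustment: +753 days → 10 November 2012.
Applicant Delay Offset: −98 days → 4 August 2012.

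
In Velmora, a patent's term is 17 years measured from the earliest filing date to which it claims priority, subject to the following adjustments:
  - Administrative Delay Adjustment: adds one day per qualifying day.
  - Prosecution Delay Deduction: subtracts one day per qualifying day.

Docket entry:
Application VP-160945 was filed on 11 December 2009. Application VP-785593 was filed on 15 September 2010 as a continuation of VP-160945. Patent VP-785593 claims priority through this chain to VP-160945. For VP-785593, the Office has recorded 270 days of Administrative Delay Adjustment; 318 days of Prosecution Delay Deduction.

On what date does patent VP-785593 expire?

Earliest priority filing: 11 December 2009.
Base term: 11 December 2009 + 17 years → 11 December 2026.
Administrative Delay Adjustment: +270 days → 7 September 2027.
Prosecution Delay Deduction: −318 days → 24 October 2026.

October 24, 2026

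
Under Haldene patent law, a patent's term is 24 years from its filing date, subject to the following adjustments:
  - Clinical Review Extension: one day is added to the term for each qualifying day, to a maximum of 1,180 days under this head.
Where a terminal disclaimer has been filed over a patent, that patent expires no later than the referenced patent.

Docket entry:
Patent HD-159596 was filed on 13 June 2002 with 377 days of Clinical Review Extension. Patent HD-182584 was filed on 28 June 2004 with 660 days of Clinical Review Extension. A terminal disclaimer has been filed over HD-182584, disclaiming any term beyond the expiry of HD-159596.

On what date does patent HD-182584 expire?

June 25, 2027

Natural term of HD-182584:
  Base: filing + 24 years → 28 June 2028.
  Clinical Review Extension: 660 days (within the 1180-day cap) → +660 days → 19 April 2030.
Expiry of referenced patent HD-159596:
  Base: filing + 24 years → 13 June 2026.
  Clinical Review Extension: 377 days (within the 1180-day cap) → +377 days → 25 June 2027.
Terminal disclaimer: HD-182584 expires on the earlier of 19 April 2030 and 25 June 2027.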